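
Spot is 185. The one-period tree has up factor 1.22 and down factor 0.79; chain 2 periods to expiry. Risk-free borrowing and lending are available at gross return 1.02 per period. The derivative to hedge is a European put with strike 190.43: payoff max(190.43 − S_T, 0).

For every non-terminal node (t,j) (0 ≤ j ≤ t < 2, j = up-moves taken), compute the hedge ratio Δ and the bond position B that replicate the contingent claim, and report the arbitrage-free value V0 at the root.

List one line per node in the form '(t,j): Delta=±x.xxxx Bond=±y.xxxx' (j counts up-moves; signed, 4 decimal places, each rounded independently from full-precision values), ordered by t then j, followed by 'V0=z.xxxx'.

(0,0): Delta=-0.4402 Bond=102.8218
(1,0): Delta=-1.0000 Bond=186.6961
(1,1): Delta=-0.1250 Bond=33.7322
V0=21.3887

Under the risk-neutral measure, an up-move has probability p* = (R−d)/(u−d) = 0.5349 and values discount at R = 1.02.
At expiry t=2: V(2,0)=74.9715, V(2,1)=12.1270, V(2,2)=0.0000
(1,0): S=146.1500. Δ = (V_up−V_dn)/(S_up−S_dn) = (12.1270−74.9715)/(178.3030−115.4585) = -1.0000. V = [p*·12.1270 + (1−p*)·74.9715]/1.02 = 40.5461. B = V − Δ·S = 186.6961.
(1,1): S=225.7000. Δ = (V_up−V_dn)/(S_up−S_dn) = (0.0000−12.1270)/(275.3540−178.3030) = -0.1250. V = [p*·0.0000 + (1−p*)·12.1270]/1.02 = 5.5299. B = V − Δ·S = 33.7322.
(0,0): S=185.0000. Δ = (V_up−V_dn)/(S_up−S_dn) = (5.5299−40.5461)/(225.7000−146.1500) = -0.4402. V = [p*·5.5299 + (1−p*)·40.5461]/1.02 = 21.3887. B = V − Δ·S = 102.8218.
Root portfolio cost Δ·185+B reproduces V0=21.3887.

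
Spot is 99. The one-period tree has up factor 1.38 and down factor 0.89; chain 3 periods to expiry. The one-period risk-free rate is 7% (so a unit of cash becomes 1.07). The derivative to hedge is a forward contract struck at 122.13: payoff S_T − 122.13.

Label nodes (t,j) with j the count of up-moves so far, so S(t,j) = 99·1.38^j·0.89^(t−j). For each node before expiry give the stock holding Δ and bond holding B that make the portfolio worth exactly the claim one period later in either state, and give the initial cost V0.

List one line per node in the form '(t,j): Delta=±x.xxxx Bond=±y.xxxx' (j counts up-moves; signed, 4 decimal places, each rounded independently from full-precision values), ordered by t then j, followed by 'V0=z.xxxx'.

No-arbitrage ⇒ martingale measure with p* = (R−d)/(u−d) = 0.3673.
Terminal payoffs: V(3,0)=-52.3381, V(3,1)=-13.9133, V(3,2)=45.6667, V(3,3)=138.0491
  t=2,j=0: stock 78.4179 → up 108.2167 (V=-13.9133), down 69.7919 (V=-52.3381). Price -35.7223; hedge Δ=1.0000, bond B=-114.1402.
  t=2,j=1: stock 121.5918 → up 167.7967 (V=45.6667), down 108.2167 (V=-13.9133). Price 7.4516; hedge Δ=1.0000, bond B=-114.1402.
  t=2,j=2: stock 188.5356 → up 260.1791 (V=138.0491), down 167.7967 (V=45.6667). Price 74.3954; hedge Δ=1.0000, bond B=-114.1402.
  t=1,j=0: stock 88.1100 → up 121.5918 (V=7.4516), down 78.4179 (V=-35.7223). Price -18.5631; hedge Δ=1.0000, bond B=-106.6731.
  t=1,j=1: stock 136.6200 → up 188.5356 (V=74.3954), down 121.5918 (V=7.4516). Price 29.9469; hedge Δ=1.0000, bond B=-106.6731.
  t=0,j=0: stock 99.0000 → up 136.6200 (V=29.9469), down 88.1100 (V=-18.5631). Price -0.6945; hedge Δ=1.0000, bond B=-99.6945.
Check: Δ(0,0)·S0 + B(0,0) = -0.6945 = V0.

(0,0): Delta=1.0000 Bond=-99.6945
(1,0): Delta=1.0000 Bond=-106.6731
(1,1): Delta=1.0000 Bond=-106.6731
(2,0): Delta=1.0000 Bond=-114.1402
(2,1): Delta=1.0000 Bond=-114.1402
(2,2): Delta=1.0000 Bond=-114.1402
V0=-0.6945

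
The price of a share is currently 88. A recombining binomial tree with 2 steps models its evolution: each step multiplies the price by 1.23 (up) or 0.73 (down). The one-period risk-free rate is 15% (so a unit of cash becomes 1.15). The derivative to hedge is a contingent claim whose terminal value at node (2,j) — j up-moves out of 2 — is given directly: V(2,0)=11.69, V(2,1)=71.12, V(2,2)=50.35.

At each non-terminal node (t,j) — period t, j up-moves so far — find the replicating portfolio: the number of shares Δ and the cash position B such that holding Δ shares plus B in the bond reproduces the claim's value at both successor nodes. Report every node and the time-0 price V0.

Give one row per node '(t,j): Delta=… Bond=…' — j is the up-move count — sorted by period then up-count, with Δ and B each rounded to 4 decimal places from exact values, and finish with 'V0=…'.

No-arbitrage ⇒ martingale measure with p* = (R−d)/(u−d) = 0.8400.
At expiry t=2: V(2,0)=11.6900, V(2,1)=71.1200, V(2,2)=50.3500
(1,0): S=64.2400. Δ = (V_up−V_dn)/(S_up−S_dn) = (71.1200−11.6900)/(79.0152−46.8952) = 1.8502. V = [p*·71.1200 + (1−p*)·11.6900]/1.15 = 53.5750. B = V − Δ·S = -65.2850.
(1,1): S=108.2400. Δ = (V_up−V_dn)/(S_up−S_dn) = (50.3500−71.1200)/(133.1352−79.0152) = -0.3838. V = [p*·50.3500 + (1−p*)·71.1200]/1.15 = 46.6723. B = V − Δ·S = 88.2123.
(0,0): S=88.0000. Δ = (V_up−V_dn)/(S_up−S_dn) = (46.6723−53.5750)/(108.2400−64.2400) = -0.1569. V = [p*·46.6723 + (1−p*)·53.5750]/1.15 = 41.5450. B = V − Δ·S = 55.3502.
Check: Δ(0,0)·S0 + B(0,0) = 41.5450 = V0.

(0,0): Delta=-0.1569 Bond=55.3502
(1,0): Delta=1.8502 Bond=-65.2850
(1,1): Delta=-0.3838 Bond=88.2123
V0=41.5450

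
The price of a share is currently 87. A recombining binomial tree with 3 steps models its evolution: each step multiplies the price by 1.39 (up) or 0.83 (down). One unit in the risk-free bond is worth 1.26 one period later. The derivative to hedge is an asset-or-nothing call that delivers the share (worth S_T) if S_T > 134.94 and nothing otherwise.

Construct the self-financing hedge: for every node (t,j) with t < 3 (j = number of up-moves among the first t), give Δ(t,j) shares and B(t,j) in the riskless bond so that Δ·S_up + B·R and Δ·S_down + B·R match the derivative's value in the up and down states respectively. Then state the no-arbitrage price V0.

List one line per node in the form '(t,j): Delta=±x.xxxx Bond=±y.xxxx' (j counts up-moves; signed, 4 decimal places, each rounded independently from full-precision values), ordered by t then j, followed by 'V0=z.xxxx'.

Since d<R<u, set p* = (R−d)/(u−d) = 0.7679; price each node as the discounted p*-expectation of its children.
At expiry t=3: V(3,0)=0.0000, V(3,1)=0.0000, V(3,2)=139.5169, V(3,3)=233.6489
  t=2,j=0: stock 59.9343 → up 83.3087 (V=0.0000), down 49.7455 (V=0.0000). Price 0.0000; hedge Δ=0.0000, bond B=0.0000.
  t=2,j=1: stock 100.3719 → up 139.5169 (V=139.5169), down 83.3087 (V=0.0000). Price 85.0231; hedge Δ=2.4821, bond B=-164.1143.
  t=2,j=2: stock 168.0927 → up 233.6489 (V=233.6489), down 139.5169 (V=139.5169). Price 168.0927; hedge Δ=1.0000, bond B=0.0000.
  t=1,j=0: stock 72.2100 → up 100.3719 (V=85.0231), down 59.9343 (V=0.0000). Price 51.8140; hedge Δ=2.1026, bond B=-100.0130.
  t=1,j=1: stock 120.9300 → up 168.0927 (V=168.0927), down 100.3719 (V=85.0231). Price 118.1021; hedge Δ=1.2266, bond B=-30.2365.
  t=0,j=0: stock 87.0000 → up 120.9300 (V=118.1021), down 72.2100 (V=51.8140). Price 81.5189; hedge Δ=1.3606, bond B=-36.8529.
Check: Δ(0,0)·S0 + B(0,0) = 81.5189 = V0.

(0,0): Delta=1.3606 Bond=-36.8529
(1,0): Delta=2.1026 Bond=-100.0130
(1,1): Delta=1.2266 Bond=-30.2365
(2,0): Delta=0.0000 Bond=0.0000
(2,1): Delta=2.4821 Bond=-164.1143
(2,2): Delta=1.0000 Bond=0.0000
V0=81.5189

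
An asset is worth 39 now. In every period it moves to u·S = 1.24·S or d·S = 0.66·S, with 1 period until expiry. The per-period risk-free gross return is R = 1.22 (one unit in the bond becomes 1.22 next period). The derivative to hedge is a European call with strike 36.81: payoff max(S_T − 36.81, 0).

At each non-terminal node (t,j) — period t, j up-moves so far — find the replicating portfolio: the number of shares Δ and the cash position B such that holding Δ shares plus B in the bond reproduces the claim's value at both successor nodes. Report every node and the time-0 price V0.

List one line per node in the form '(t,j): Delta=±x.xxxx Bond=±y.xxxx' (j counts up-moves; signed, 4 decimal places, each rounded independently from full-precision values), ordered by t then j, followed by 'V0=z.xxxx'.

(0,0): Delta=0.5106 Bond=-10.7730
V0=9.1408

The replicating-portfolio and risk-neutral prices coincide; use p* = (1.22−0.66)/(1.24−0.66) = 0.9655 for the latter.
At expiry t=1: V(1,0)=0.0000, V(1,1)=11.5500
Node (0,0) S=39.0000: V=(p*·11.5500+(1−p*)·0.0000)/1.22=9.1408; Δ=(11.5500−0.0000)/(48.3600−25.7400)=0.5106; B=V−Δ·S=-10.7730
Each (Δ,B) replicates both successor values, so the strategy is self-financing and V0 is arbitrage-free.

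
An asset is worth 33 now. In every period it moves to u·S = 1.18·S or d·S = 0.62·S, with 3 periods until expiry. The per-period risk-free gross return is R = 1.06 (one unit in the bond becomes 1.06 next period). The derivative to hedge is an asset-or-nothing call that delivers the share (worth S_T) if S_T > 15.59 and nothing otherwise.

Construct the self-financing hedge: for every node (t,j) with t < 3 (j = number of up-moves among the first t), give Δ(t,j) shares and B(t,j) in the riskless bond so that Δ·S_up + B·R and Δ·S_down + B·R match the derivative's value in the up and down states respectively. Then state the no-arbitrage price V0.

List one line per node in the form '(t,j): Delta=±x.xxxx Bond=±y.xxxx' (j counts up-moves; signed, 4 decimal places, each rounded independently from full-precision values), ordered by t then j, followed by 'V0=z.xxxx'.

Risk-neutral probability p* = (R−d)/(u−d) = (1.06−0.62)/(1.18−0.62) = 0.7857.
Terminal payoffs: V(3,0)=0.0000, V(3,1)=0.0000, V(3,2)=28.4885, V(3,3)=54.2201
Node (2,0) S=12.6852: V=(p*·0.0000+(1−p*)·0.0000)/1.06=0.0000; Δ=(0.0000−0.0000)/(14.9685−7.8648)=0.0000; B=V−Δ·S=0.0000
Node (2,1) S=24.1428: V=(p*·28.4885+(1−p*)·0.0000)/1.06=21.1168; Δ=(28.4885−0.0000)/(28.4885−14.9685)=2.1071; B=V−Δ·S=-29.7555
Node (2,2) S=45.9492: V=(p*·54.2201+(1−p*)·28.4885)/1.06=45.9492; Δ=(54.2201−28.4885)/(54.2201−28.4885)=1.0000; B=V−Δ·S=0.0000
Node (1,0) S=20.4600: V=(p*·21.1168+(1−p*)·0.0000)/1.06=15.6526; Δ=(21.1168−0.0000)/(24.1428−12.6852)=1.8430; B=V−Δ·S=-22.0560
Node (1,1) S=38.9400: V=(p*·45.9492+(1−p*)·21.1168)/1.06=38.3283; Δ=(45.9492−21.1168)/(45.9492−24.1428)=1.1388; B=V−Δ·S=-6.0153
Node (0,0) S=33.0000: V=(p*·38.3283+(1−p*)·15.6526)/1.06=31.5747; Δ=(38.3283−15.6526)/(38.9400−20.4600)=1.2270; B=V−Δ·S=-8.9175
The time-0 hedge costs 31.5747, which is the no-arbitrage price.

(0,0): Delta=1.2270 Bond=-8.9175
(1,0): Delta=1.8430 Bond=-22.0560
(1,1): Delta=1.1388 Bond=-6.0153
(2,0): Delta=0.0000 Bond=0.0000
(2,1): Delta=2.1071 Bond=-29.7555
(2,2): Delta=1.0000 Bond=0.0000
V0=31.5747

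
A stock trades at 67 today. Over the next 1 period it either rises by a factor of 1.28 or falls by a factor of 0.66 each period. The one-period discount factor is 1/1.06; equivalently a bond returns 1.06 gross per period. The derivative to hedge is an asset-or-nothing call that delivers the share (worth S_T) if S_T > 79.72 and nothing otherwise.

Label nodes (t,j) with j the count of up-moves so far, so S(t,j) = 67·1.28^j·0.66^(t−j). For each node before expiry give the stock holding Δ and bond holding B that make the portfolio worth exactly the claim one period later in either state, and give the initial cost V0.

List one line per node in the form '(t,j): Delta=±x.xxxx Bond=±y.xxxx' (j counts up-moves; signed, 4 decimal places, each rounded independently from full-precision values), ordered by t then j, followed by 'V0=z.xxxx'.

Since d<R<u, set p* = (R−d)/(u−d) = 0.6452; price each node as the discounted p*-expectation of its children.
At expiry t=1: V(1,0)=0.0000, V(1,1)=85.7600
  t=0,j=0: stock 67.0000 → up 85.7600 (V=85.7600), down 44.2200 (V=0.0000). Price 52.1972; hedge Δ=2.0645, bond B=-86.1254.
The time-0 hedge costs 52.1972, which is the no-arbitrage price.

(0,0): Delta=2.0645 Bond=-86.1254
V0=52.1972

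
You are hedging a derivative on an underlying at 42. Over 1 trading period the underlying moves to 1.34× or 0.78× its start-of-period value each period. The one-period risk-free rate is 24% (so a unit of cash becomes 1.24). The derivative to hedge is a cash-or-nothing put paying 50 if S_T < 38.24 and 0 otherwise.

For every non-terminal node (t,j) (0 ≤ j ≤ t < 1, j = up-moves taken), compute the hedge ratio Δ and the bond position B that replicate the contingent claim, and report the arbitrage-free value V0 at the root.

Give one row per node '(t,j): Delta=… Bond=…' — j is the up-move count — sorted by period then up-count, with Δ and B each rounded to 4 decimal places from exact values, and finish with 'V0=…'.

(0,0): Delta=-2.1259 Bond=96.4862
V0=7.2005

No-arbitrage ⇒ martingale measure with p* = (R−d)/(u−d) = 0.8214.
Terminal values V(1,·): V(1,0)=50.0000, V(1,1)=0.0000
Node (0,0) S=42.0000: V=(p*·0.0000+(1−p*)·50.0000)/1.24=7.2005; Δ=(0.0000−50.0000)/(56.2800−32.7600)=-2.1259; B=V−Δ·S=96.4862
Check: Δ(0,0)·S0 + B(0,0) = 7.2005 = V0.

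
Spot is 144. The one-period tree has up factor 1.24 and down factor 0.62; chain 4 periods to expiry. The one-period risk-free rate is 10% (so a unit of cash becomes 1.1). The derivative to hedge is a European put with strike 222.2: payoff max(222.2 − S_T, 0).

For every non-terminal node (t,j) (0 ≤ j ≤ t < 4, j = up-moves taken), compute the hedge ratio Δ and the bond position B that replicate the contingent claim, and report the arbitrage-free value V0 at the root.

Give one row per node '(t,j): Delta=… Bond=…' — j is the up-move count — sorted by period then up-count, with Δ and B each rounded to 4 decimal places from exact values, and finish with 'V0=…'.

(0,0): Delta=-0.5383 Bond=114.2884
(1,0): Delta=-1.0000 Bond=166.9421
(1,1): Delta=-0.4709 Bond=113.6933
(2,0): Delta=-1.0000 Bond=183.6364
(2,1): Delta=-1.0000 Bond=183.6364
(2,2): Delta=-0.3938 Bond=107.9786
(3,0): Delta=-1.0000 Bond=202.0000
(3,1): Delta=-1.0000 Bond=202.0000
(3,2): Delta=-1.0000 Bond=202.0000
(3,3): Delta=-0.3053 Bond=94.5029
V0=36.7802

Under the risk-neutral measure, an up-move has probability p* = (R−d)/(u−d) = 0.7742 and values discount at R = 1.1.
At expiry t=4: V(4,0)=200.9221, V(4,1)=179.6442, V(4,2)=137.0883, V(4,3)=51.9766, V(4,4)=0.0000
  t=3,j=0: stock 34.3192 → up 42.5558 (V=179.6442), down 21.2779 (V=200.9221). Price 167.6808; hedge Δ=-1.0000, bond B=202.0000.
  t=3,j=1: stock 68.6385 → up 85.1117 (V=137.0883), down 42.5558 (V=179.6442). Price 133.3615; hedge Δ=-1.0000, bond B=202.0000.
  t=3,j=2: stock 137.2769 → up 170.2234 (V=51.9766), down 85.1117 (V=137.0883). Price 64.7231; hedge Δ=-1.0000, bond B=202.0000.
  t=3,j=3: stock 274.5539 → up 340.4468 (V=0.0000), down 170.2234 (V=51.9766). Price 10.6697; hedge Δ=-0.3053, bond B=94.5029.
  t=2,j=0: stock 55.3536 → up 68.6385 (V=133.3615), down 34.3192 (V=167.6808). Price 128.2828; hedge Δ=-1.0000, bond B=183.6364.
  t=2,j=1: stock 110.7072 → up 137.2769 (V=64.7231), down 68.6385 (V=133.3615). Price 72.9292; hedge Δ=-1.0000, bond B=183.6364.
  t=2,j=2: stock 221.4144 → up 274.5539 (V=10.6697), down 137.2769 (V=64.7231). Price 20.7957; hedge Δ=-0.3938, bond B=107.9786.
  t=1,j=0: stock 89.2800 → up 110.7072 (V=72.9292), down 55.3536 (V=128.2828). Price 77.6621; hedge Δ=-1.0000, bond B=166.9421.
  t=1,j=1: stock 178.5600 → up 221.4144 (V=20.7957), down 110.7072 (V=72.9292). Price 29.6071; hedge Δ=-0.4709, bond B=113.6933.
  t=0,j=0: stock 144.0000 → up 178.5600 (V=29.6071), down 89.2800 (V=77.6621). Price 36.7802; hedge Δ=-0.5383, bond B=114.2884.
Root portfolio cost Δ·144+B reproduces V0=36.7802.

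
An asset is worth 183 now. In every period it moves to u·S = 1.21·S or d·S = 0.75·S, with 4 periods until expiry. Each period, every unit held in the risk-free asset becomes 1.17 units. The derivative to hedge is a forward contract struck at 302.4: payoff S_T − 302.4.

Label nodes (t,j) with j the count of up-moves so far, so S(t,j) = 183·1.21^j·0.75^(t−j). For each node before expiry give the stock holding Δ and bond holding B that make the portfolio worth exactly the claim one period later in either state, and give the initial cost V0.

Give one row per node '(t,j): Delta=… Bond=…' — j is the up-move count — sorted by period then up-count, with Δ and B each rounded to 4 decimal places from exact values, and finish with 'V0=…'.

Risk-neutral probability p* = (R−d)/(u−d) = (1.17−0.75)/(1.21−0.75) = 0.9130.
At expiry t=4: V(4,0)=-244.4977, V(4,1)=-208.9842, V(4,2)=-151.6892, V(4,3)=-59.2533, V(4,4)=89.8768
Node (3,0) S=77.2031: V=(p*·-208.9842+(1−p*)·-244.4977)/1.17=-181.2584; Δ=(-208.9842−-244.4977)/(93.4158−57.9023)=1.0000; B=V−Δ·S=-258.4615
Node (3,1) S=124.5544: V=(p*·-151.6892+(1−p*)·-208.9842)/1.17=-133.9072; Δ=(-151.6892−-208.9842)/(150.7108−93.4158)=1.0000; B=V−Δ·S=-258.4615
Node (3,2) S=200.9477: V=(p*·-59.2533+(1−p*)·-151.6892)/1.17=-57.5138; Δ=(-59.2533−-151.6892)/(243.1467−150.7108)=1.0000; B=V−Δ·S=-258.4615
Node (3,3) S=324.1957: V=(p*·89.8768+(1−p*)·-59.2533)/1.17=65.7341; Δ=(89.8768−-59.2533)/(392.2768−243.1467)=1.0000; B=V−Δ·S=-258.4615
Node (2,0) S=102.9375: V=(p*·-133.9072+(1−p*)·-181.2584)/1.17=-117.9698; Δ=(-133.9072−-181.2584)/(124.5544−77.2031)=1.0000; B=V−Δ·S=-220.9073
Node (2,1) S=166.0725: V=(p*·-57.5138+(1−p*)·-133.9072)/1.17=-54.8348; Δ=(-57.5138−-133.9072)/(200.9477−124.5544)=1.0000; B=V−Δ·S=-220.9073
Node (2,2) S=267.9303: V=(p*·65.7341+(1−p*)·-57.5138)/1.17=47.0230; Δ=(65.7341−-57.5138)/(324.1957−200.9477)=1.0000; B=V−Δ·S=-220.9073
Node (1,0) S=137.2500: V=(p*·-54.8348+(1−p*)·-117.9698)/1.17=-51.5597; Δ=(-54.8348−-117.9698)/(166.0725−102.9375)=1.0000; B=V−Δ·S=-188.8097
Node (1,1) S=221.4300: V=(p*·47.0230+(1−p*)·-54.8348)/1.17=32.6203; Δ=(47.0230−-54.8348)/(267.9303−166.0725)=1.0000; B=V−Δ·S=-188.8097
Node (0,0) S=183.0000: V=(p*·32.6203+(1−p*)·-51.5597)/1.17=21.6242; Δ=(32.6203−-51.5597)/(221.4300−137.2500)=1.0000; B=V−Δ·S=-161.3758
Root portfolio cost Δ·183+B reproduces V0=21.6242.

(0,0): Delta=1.0000 Bond=-161.3758
(1,0): Delta=1.0000 Bond=-188.8097
(1,1): Delta=1.0000 Bond=-188.8097
(2,0): Delta=1.0000 Bond=-220.9073
(2,1): Delta=1.0000 Bond=-220.9073
(2,2): Delta=1.0000 Bond=-220.9073
(3,0): Delta=1.0000 Bond=-258.4615
(3,1): Delta=1.0000 Bond=-258.4615
(3,2): Delta=1.0000 Bond=-258.4615
(3,3): Delta=1.0000 Bond=-258.4615
V0=21.6242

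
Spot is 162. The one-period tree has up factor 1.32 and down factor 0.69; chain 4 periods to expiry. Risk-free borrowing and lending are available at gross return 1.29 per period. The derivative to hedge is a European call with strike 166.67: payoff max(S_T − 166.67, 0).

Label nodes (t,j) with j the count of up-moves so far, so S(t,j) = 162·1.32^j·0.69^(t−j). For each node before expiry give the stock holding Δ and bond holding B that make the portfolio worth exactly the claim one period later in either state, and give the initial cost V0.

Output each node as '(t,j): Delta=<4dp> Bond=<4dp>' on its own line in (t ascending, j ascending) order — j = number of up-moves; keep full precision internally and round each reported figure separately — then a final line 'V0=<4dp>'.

No-arbitrage ⇒ martingale measure with p* = (R−d)/(u−d) = 0.9524.
Payoff layer (t=4): V(4,0)=0.0000, V(4,1)=0.0000, V(4,2)=0.0000, V(4,3)=90.4204, V(4,4)=325.1552
  t=3,j=0: stock 53.2185 → up 70.2484 (V=0.0000), down 36.7207 (V=0.0000). Price 0.0000; hedge Δ=0.0000, bond B=0.0000.
  t=3,j=1: stock 101.8092 → up 134.3882 (V=0.0000), down 70.2484 (V=0.0000). Price 0.0000; hedge Δ=0.0000, bond B=0.0000.
  t=3,j=2: stock 194.7655 → up 257.0904 (V=90.4204), down 134.3882 (V=0.0000). Price 66.7556; hedge Δ=0.7369, bond B=-76.7689.
  t=3,j=3: stock 372.5948 → up 491.8252 (V=325.1552), down 257.0904 (V=90.4204). Price 243.3933; hedge Δ=1.0000, bond B=-129.2016.
  t=2,j=0: stock 77.1282 → up 101.8092 (V=0.0000), down 53.2185 (V=0.0000). Price 0.0000; hedge Δ=0.0000, bond B=0.0000.
  t=2,j=1: stock 147.5496 → up 194.7655 (V=66.7556), down 101.8092 (V=0.0000). Price 49.2843; hedge Δ=0.7181, bond B=-56.6769.
  t=2,j=2: stock 282.2688 → up 372.5948 (V=243.3933), down 194.7655 (V=66.7556). Price 182.1565; hedge Δ=0.9933, bond B=-98.2207.
  t=1,j=0: stock 111.7800 → up 147.5496 (V=49.2843), down 77.1282 (V=0.0000). Price 36.3856; hedge Δ=0.6998, bond B=-41.8434.
  t=1,j=1: stock 213.8400 → up 282.2688 (V=182.1565), down 147.5496 (V=49.2843). Price 136.3018; hedge Δ=0.9863, bond B=-74.6066.
  t=0,j=0: stock 162.0000 → up 213.8400 (V=136.3018), down 111.7800 (V=36.3856). Price 101.9720; hedge Δ=0.9790, bond B=-56.6251.
The time-0 hedge costs 101.9720, which is the no-arbitrage price.

(0,0): Delta=0.9790 Bond=-56.6251
(1,0): Delta=0.6998 Bond=-41.8434
(1,1): Delta=0.9863 Bond=-74.6066
(2,0): Delta=0.0000 Bond=0.0000
(2,1): Delta=0.7181 Bond=-56.6769
(2,2): Delta=0.9933 Bond=-98.2207
(3,0): Delta=0.0000 Bond=0.0000
(3,1): Delta=0.0000 Bond=0.0000
(3,2): Delta=0.7369 Bond=-76.7689
(3,3): Delta=1.0000 Bond=-129.2016
V0=101.9720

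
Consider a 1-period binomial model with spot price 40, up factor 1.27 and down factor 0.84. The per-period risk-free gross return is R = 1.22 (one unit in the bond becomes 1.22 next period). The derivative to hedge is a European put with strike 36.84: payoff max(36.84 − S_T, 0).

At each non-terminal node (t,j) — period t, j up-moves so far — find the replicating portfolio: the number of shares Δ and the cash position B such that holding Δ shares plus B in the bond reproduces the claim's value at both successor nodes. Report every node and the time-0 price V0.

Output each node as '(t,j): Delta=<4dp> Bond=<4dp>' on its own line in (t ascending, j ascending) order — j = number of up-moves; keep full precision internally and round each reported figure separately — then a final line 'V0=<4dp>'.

(0,0): Delta=-0.1884 Bond=7.8437
V0=0.3088

Since d<R<u, set p* = (R−d)/(u−d) = 0.8837; price each node as the discounted p*-expectation of its children.
At expiry t=1: V(1,0)=3.2400, V(1,1)=0.0000
Node (0,0) S=40.0000: V=(p*·0.0000+(1−p*)·3.2400)/1.22=0.3088; Δ=(0.0000−3.2400)/(50.8000−33.6000)=-0.1884; B=V−Δ·S=7.8437
Self-financing check: at every node Δ·S+B equals the discounted successor values.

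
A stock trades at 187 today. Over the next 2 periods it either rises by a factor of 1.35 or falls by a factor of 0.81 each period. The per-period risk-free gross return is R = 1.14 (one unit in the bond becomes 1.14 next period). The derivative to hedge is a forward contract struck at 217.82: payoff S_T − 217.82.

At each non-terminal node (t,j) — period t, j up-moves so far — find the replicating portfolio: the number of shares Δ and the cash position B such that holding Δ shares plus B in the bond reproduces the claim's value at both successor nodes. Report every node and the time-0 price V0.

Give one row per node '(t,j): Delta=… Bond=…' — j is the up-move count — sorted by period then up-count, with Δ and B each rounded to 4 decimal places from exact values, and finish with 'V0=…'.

(0,0): Delta=1.0000 Bond=-167.6054
(1,0): Delta=1.0000 Bond=-191.0702
(1,1): Delta=1.0000 Bond=-191.0702
V0=19.3946

Risk-neutral probability p* = (R−d)/(u−d) = (1.14−0.81)/(1.35−0.81) = 0.6111.
Payoff layer (t=2): V(2,0)=-95.1293, V(2,1)=-13.3355, V(2,2)=122.9875
Node (1,0) S=151.4700: V=(p*·-13.3355+(1−p*)·-95.1293)/1.14=-39.6002; Δ=(-13.3355−-95.1293)/(204.4845−122.6907)=1.0000; B=V−Δ·S=-191.0702
Node (1,1) S=252.4500: V=(p*·122.9875+(1−p*)·-13.3355)/1.14=61.3798; Δ=(122.9875−-13.3355)/(340.8075−204.4845)=1.0000; B=V−Δ·S=-191.0702
Node (0,0) S=187.0000: V=(p*·61.3798+(1−p*)·-39.6002)/1.14=19.3946; Δ=(61.3798−-39.6002)/(252.4500−151.4700)=1.0000; B=V−Δ·S=-167.6054
Each (Δ,B) replicates both successor values, so the strategy is self-financing and V0 is arbitrage-free.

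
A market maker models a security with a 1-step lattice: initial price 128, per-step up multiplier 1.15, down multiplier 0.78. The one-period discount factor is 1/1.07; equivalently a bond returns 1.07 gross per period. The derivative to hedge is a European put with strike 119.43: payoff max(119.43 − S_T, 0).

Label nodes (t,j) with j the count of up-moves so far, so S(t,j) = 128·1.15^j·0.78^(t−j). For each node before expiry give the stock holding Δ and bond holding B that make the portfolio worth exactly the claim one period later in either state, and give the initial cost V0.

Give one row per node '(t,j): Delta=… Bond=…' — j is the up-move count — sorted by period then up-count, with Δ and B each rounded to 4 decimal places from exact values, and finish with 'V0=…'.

(0,0): Delta=-0.4136 Bond=56.9045
V0=3.9586

No-arbitrage ⇒ martingale measure with p* = (R−d)/(u−d) = 0.7838.
Terminal values V(1,·): V(1,0)=19.5900, V(1,1)=0.0000
Node (0,0) S=128.0000: V=(p*·0.0000+(1−p*)·19.5900)/1.07=3.9586; Δ=(0.0000−19.5900)/(147.2000−99.8400)=-0.4136; B=V−Δ·S=56.9045
Check: Δ(0,0)·S0 + B(0,0) = 3.9586 = V0.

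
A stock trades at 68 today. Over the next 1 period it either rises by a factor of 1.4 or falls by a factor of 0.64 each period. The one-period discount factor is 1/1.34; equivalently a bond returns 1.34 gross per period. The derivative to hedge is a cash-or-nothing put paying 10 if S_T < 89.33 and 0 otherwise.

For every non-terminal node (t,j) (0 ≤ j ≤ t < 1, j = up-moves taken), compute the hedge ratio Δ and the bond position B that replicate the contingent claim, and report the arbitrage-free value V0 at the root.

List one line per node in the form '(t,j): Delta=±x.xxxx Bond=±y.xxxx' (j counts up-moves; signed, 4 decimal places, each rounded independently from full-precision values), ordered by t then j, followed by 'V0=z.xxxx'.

Since d<R<u, set p* = (R−d)/(u−d) = 0.9211; price each node as the discounted p*-expectation of its children.
At expiry t=1: V(1,0)=10.0000, V(1,1)=0.0000
(0,0): S=68.0000. Δ = (V_up−V_dn)/(S_up−S_dn) = (0.0000−10.0000)/(95.2000−43.5200) = -0.1935. V = [p*·0.0000 + (1−p*)·10.0000]/1.34 = 0.5892. B = V − Δ·S = 13.7471.
The time-0 hedge costs 0.5892, which is the no-arbitrage price.

(0,0): Delta=-0.1935 Bond=13.7471
V0=0.5892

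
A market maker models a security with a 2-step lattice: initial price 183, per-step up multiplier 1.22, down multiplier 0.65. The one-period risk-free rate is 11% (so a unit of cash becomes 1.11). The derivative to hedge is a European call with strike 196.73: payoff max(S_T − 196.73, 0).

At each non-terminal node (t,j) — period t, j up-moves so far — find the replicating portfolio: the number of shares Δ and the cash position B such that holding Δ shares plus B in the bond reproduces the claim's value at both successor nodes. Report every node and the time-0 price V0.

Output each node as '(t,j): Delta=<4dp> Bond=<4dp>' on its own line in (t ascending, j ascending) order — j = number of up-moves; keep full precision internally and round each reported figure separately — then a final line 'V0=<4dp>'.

Risk-neutral probability p* = (R−d)/(u−d) = (1.11−0.65)/(1.22−0.65) = 0.8070.
Terminal values V(2,·): V(2,0)=0.0000, V(2,1)=0.0000, V(2,2)=75.6472
Node (1,0) S=118.9500: V=(p*·0.0000+(1−p*)·0.0000)/1.11=0.0000; Δ=(0.0000−0.0000)/(145.1190−77.3175)=0.0000; B=V−Δ·S=0.0000
Node (1,1) S=223.2600: V=(p*·75.6472+(1−p*)·0.0000)/1.11=54.9988; Δ=(75.6472−0.0000)/(272.3772−145.1190)=0.5944; B=V−Δ·S=-77.7156
Node (0,0) S=183.0000: V=(p*·54.9988+(1−p*)·0.0000)/1.11=39.9865; Δ=(54.9988−0.0000)/(223.2600−118.9500)=0.5273; B=V−Δ·S=-56.5026
Self-financing check: at every node Δ·S+B equals the discounted successor values.

(0,0): Delta=0.5273 Bond=-56.5026
(1,0): Delta=0.0000 Bond=0.0000
(1,1): Delta=0.5944 Bond=-77.7156
V0=39.9865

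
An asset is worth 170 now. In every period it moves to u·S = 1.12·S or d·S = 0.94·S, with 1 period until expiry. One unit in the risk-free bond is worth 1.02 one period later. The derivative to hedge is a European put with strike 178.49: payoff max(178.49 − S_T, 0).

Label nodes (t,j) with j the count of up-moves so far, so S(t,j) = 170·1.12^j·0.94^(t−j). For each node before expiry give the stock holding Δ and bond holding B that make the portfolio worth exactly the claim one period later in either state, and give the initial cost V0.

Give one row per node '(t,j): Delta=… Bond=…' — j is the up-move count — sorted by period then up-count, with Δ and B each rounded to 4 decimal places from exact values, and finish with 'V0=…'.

(0,0): Delta=-0.6108 Bond=114.0131
V0=10.1797

Risk-neutral probability p* = (R−d)/(u−d) = (1.02−0.94)/(1.12−0.94) = 0.4444.
At expiry t=1: V(1,0)=18.6900, V(1,1)=0.0000
  t=0,j=0: stock 170.0000 → up 190.4000 (V=0.0000), down 159.8000 (V=18.6900). Price 10.1797; hedge Δ=-0.6108, bond B=114.0131.
Root portfolio cost Δ·170+B reproduces V0=10.1797.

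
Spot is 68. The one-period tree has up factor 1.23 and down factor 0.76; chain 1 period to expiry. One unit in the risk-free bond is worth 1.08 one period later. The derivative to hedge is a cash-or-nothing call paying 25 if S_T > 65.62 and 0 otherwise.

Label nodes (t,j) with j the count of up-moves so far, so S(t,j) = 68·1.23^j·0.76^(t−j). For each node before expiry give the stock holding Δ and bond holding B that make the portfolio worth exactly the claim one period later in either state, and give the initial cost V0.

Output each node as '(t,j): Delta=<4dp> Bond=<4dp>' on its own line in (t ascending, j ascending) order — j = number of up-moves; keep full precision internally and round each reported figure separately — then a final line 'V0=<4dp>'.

No-arbitrage ⇒ martingale measure with p* = (R−d)/(u−d) = 0.6809.
Terminal values V(1,·): V(1,0)=0.0000, V(1,1)=25.0000
Node (0,0) S=68.0000: V=(p*·25.0000+(1−p*)·0.0000)/1.08=15.7604; Δ=(25.0000−0.0000)/(83.6400−51.6800)=0.7822; B=V−Δ·S=-37.4310
Check: Δ(0,0)·S0 + B(0,0) = 15.7604 = V0.

(0,0): Delta=0.7822 Bond=-37.4310
V0=15.7604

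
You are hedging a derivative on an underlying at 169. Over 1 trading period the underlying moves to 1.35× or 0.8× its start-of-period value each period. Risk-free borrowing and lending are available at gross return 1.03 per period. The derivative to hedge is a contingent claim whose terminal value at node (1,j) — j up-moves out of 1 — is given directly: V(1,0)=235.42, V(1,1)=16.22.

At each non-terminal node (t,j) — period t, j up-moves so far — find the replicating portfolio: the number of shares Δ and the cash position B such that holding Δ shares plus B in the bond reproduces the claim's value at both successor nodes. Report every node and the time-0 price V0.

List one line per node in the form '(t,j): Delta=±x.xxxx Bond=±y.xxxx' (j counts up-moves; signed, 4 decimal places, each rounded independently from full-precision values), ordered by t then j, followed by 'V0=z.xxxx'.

Risk-neutral probability p* = (R−d)/(u−d) = (1.03−0.8)/(1.35−0.8) = 0.4182.
At expiry t=1: V(1,0)=235.4200, V(1,1)=16.2200
(0,0): S=169.0000. Δ = (V_up−V_dn)/(S_up−S_dn) = (16.2200−235.4200)/(228.1500−135.2000) = -2.3583. V = [p*·16.2200 + (1−p*)·235.4200]/1.03 = 139.5675. B = V − Δ·S = 538.1130.
Self-financing check: at every node Δ·S+B equals the discounted successor values.

(0,0): Delta=-2.3583 Bond=538.1130
V0=139.5675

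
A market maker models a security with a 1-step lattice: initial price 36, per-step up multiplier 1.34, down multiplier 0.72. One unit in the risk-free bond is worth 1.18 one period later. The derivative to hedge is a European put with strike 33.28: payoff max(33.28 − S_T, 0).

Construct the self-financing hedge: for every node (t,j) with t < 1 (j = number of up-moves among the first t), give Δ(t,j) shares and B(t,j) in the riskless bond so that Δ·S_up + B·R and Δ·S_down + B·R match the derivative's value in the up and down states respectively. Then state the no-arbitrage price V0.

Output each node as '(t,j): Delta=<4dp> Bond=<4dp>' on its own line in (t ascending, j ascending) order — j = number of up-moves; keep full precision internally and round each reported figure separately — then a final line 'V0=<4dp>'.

(0,0): Delta=-0.3297 Bond=13.4806
V0=1.6096

Risk-neutral probability p* = (R−d)/(u−d) = (1.18−0.72)/(1.34−0.72) = 0.7419.
Payoff layer (t=1): V(1,0)=7.3600, V(1,1)=0.0000
  t=0,j=0: stock 36.0000 → up 48.2400 (V=0.0000), down 25.9200 (V=7.3600). Price 1.6096; hedge Δ=-0.3297, bond B=13.4806.
Check: Δ(0,0)·S0 + B(0,0) = 1.6096 = V0.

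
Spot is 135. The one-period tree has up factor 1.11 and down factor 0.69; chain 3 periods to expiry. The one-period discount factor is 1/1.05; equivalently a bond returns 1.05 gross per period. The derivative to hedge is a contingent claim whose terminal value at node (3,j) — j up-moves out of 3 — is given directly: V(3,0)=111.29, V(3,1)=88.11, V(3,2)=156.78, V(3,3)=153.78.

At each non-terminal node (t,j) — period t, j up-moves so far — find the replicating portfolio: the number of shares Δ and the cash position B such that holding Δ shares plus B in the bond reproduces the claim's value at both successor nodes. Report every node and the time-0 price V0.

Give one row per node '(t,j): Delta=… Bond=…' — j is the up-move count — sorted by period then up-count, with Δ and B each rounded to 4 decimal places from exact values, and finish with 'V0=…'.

(0,0): Delta=0.2262 Bond=100.0363
(1,0): Delta=1.3522 Bond=0.1479
(1,1): Delta=0.1095 Bond=122.5198
(2,0): Delta=-0.8587 Bond=142.2585
(2,1): Delta=1.5813 Bond=-23.5286
(2,2): Delta=-0.0429 Bond=154.0082
V0=130.5729

Under the risk-neutral measure, an up-move has probability p* = (R−d)/(u−d) = 0.8571 and values discount at R = 1.05.
Payoff layer (t=3): V(3,0)=111.2900, V(3,1)=88.1100, V(3,2)=156.7800, V(3,3)=153.7800
Node (2,0) S=64.2735: V=(p*·88.1100+(1−p*)·111.2900)/1.05=87.0680; Δ=(88.1100−111.2900)/(71.3436−44.3487)=-0.8587; B=V−Δ·S=142.2585
Node (2,1) S=103.3965: V=(p*·156.7800+(1−p*)·88.1100)/1.05=139.9714; Δ=(156.7800−88.1100)/(114.7701−71.3436)=1.5813; B=V−Δ·S=-23.5286
Node (2,2) S=166.3335: V=(p*·153.7800+(1−p*)·156.7800)/1.05=146.8653; Δ=(153.7800−156.7800)/(184.6302−114.7701)=-0.0429; B=V−Δ·S=154.0082
Node (1,0) S=93.1500: V=(p*·139.9714+(1−p*)·87.0680)/1.05=126.1084; Δ=(139.9714−87.0680)/(103.3965−64.2735)=1.3522; B=V−Δ·S=0.1479
Node (1,1) S=149.8500: V=(p*·146.8653+(1−p*)·139.9714)/1.05=138.9338; Δ=(146.8653−139.9714)/(166.3335−103.3965)=0.1095; B=V−Δ·S=122.5198
Node (0,0) S=135.0000: V=(p*·138.9338+(1−p*)·126.1084)/1.05=130.5729; Δ=(138.9338−126.1084)/(149.8500−93.1500)=0.2262; B=V−Δ·S=100.0363
Check: Δ(0,0)·S0 + B(0,0) = 130.5729 = V0.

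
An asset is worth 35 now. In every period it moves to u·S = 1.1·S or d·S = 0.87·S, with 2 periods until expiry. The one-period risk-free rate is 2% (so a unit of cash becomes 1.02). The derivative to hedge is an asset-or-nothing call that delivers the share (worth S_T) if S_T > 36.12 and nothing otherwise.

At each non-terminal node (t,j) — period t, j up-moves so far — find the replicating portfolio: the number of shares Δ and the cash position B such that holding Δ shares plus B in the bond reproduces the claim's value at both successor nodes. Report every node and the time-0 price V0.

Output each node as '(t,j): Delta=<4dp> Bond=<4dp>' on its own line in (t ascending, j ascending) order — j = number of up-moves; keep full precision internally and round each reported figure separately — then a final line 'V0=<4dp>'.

(0,0): Delta=3.3637 Bond=-100.4172
(1,0): Delta=0.0000 Bond=0.0000
(1,1): Delta=4.7826 Bond=-157.0524
V0=17.3133

Since d<R<u, set p* = (R−d)/(u−d) = 0.6522; price each node as the discounted p*-expectation of its children.
Terminal payoffs: V(2,0)=0.0000, V(2,1)=0.0000, V(2,2)=42.3500
Node (1,0) S=30.4500: V=(p*·0.0000+(1−p*)·0.0000)/1.02=0.0000; Δ=(0.0000−0.0000)/(33.4950−26.4915)=0.0000; B=V−Δ·S=0.0000
Node (1,1) S=38.5000: V=(p*·42.3500+(1−p*)·0.0000)/1.02=27.0780; Δ=(42.3500−0.0000)/(42.3500−33.4950)=4.7826; B=V−Δ·S=-157.0524
Node (0,0) S=35.0000: V=(p*·27.0780+(1−p*)·0.0000)/1.02=17.3133; Δ=(27.0780−0.0000)/(38.5000−30.4500)=3.3637; B=V−Δ·S=-100.4172
Root portfolio cost Δ·35+B reproduces V0=17.3133.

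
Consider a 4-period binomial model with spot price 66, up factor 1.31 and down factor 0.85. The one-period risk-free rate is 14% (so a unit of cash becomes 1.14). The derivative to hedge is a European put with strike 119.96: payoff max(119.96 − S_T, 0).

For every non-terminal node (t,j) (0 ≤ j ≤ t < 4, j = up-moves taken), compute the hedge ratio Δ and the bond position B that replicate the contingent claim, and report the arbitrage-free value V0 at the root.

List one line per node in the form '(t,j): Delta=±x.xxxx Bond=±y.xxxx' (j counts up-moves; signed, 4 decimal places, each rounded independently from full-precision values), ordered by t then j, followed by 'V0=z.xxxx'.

(0,0): Delta=-0.5595 Bond=50.2606
(1,0): Delta=-0.9270 Bond=77.9171
(1,1): Delta=-0.4197 Bond=45.2096
(2,0): Delta=-1.0000 Bond=92.3053
(2,1): Delta=-0.8993 Bond=86.7855
(2,2): Delta=-0.2372 Bond=30.8771
(3,0): Delta=-1.0000 Bond=105.2281
(3,1): Delta=-1.0000 Bond=105.2281
(3,2): Delta=-0.8610 Bond=95.2467
(3,3): Delta=0.0000 Bond=0.0000
V0=13.3358

No-arbitrage ⇒ martingale measure with p* = (R−d)/(u−d) = 0.6304.
At expiry t=4: V(4,0)=85.5076, V(4,1)=66.8628, V(4,2)=38.1278, V(4,3)=0.0000, V(4,4)=0.0000
(3,0): S=40.5322. Δ = (V_up−V_dn)/(S_up−S_dn) = (66.8628−85.5076)/(53.0972−34.4524) = -1.0000. V = [p*·66.8628 + (1−p*)·85.5076]/1.14 = 64.6958. B = V − Δ·S = 105.2281.
(3,1): S=62.4673. Δ = (V_up−V_dn)/(S_up−S_dn) = (38.1278−66.8628)/(81.8322−53.0972) = -1.0000. V = [p*·38.1278 + (1−p*)·66.8628]/1.14 = 42.7607. B = V − Δ·S = 105.2281.
(3,2): S=96.2732. Δ = (V_up−V_dn)/(S_up−S_dn) = (0.0000−38.1278)/(126.1179−81.8322) = -0.8610. V = [p*·0.0000 + (1−p*)·38.1278]/1.14 = 12.3603. B = V − Δ·S = 95.2467.
(3,3): S=148.3740. Δ = (V_up−V_dn)/(S_up−S_dn) = (0.0000−0.0000)/(194.3699−126.1179) = 0.0000. V = [p*·0.0000 + (1−p*)·0.0000]/1.14 = 0.0000. B = V − Δ·S = 0.0000.
(2,0): S=47.6850. Δ = (V_up−V_dn)/(S_up−S_dn) = (42.7607−64.6958)/(62.4673−40.5322) = -1.0000. V = [p*·42.7607 + (1−p*)·64.6958]/1.14 = 44.6203. B = V − Δ·S = 92.3053.
(2,1): S=73.4910. Δ = (V_up−V_dn)/(S_up−S_dn) = (12.3603−42.7607)/(96.2732−62.4673) = -0.8993. V = [p*·12.3603 + (1−p*)·42.7607]/1.14 = 20.6976. B = V − Δ·S = 86.7855.
(2,2): S=113.2626. Δ = (V_up−V_dn)/(S_up−S_dn) = (0.0000−12.3603)/(148.3740−96.2732) = -0.2372. V = [p*·0.0000 + (1−p*)·12.3603]/1.14 = 4.0069. B = V − Δ·S = 30.8771.
(1,0): S=56.1000. Δ = (V_up−V_dn)/(S_up−S_dn) = (20.6976−44.6203)/(73.4910−47.6850) = -0.9270. V = [p*·20.6976 + (1−p*)·44.6203]/1.14 = 25.9110. B = V − Δ·S = 77.9171.
(1,1): S=86.4600. Δ = (V_up−V_dn)/(S_up−S_dn) = (4.0069−20.6976)/(113.2626−73.4910) = -0.4197. V = [p*·4.0069 + (1−p*)·20.6976]/1.14 = 8.9256. B = V − Δ·S = 45.2096.
(0,0): S=66.0000. Δ = (V_up−V_dn)/(S_up−S_dn) = (8.9256−25.9110)/(86.4600−56.1000) = -0.5595. V = [p*·8.9256 + (1−p*)·25.9110]/1.14 = 13.3358. B = V − Δ·S = 50.2606.
Self-financing check: at every node Δ·S+B equals the discounted successor values.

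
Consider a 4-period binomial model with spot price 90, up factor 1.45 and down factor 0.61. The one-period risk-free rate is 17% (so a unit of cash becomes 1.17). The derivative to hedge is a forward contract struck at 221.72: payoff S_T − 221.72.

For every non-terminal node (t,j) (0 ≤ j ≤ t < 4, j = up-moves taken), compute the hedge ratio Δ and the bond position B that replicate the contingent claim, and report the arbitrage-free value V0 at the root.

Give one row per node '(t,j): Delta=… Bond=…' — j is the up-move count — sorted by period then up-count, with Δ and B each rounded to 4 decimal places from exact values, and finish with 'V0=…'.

(0,0): Delta=1.0000 Bond=-118.3209
(1,0): Delta=1.0000 Bond=-138.4354
(1,1): Delta=1.0000 Bond=-138.4354
(2,0): Delta=1.0000 Bond=-161.9695
(2,1): Delta=1.0000 Bond=-161.9695
(2,2): Delta=1.0000 Bond=-161.9695
(3,0): Delta=1.0000 Bond=-189.5043
(3,1): Delta=1.0000 Bond=-189.5043
(3,2): Delta=1.0000 Bond=-189.5043
(3,3): Delta=1.0000 Bond=-189.5043
V0=-28.3209

No-arbitrage ⇒ martingale measure with p* = (R−d)/(u−d) = 0.6667.
Terminal values V(4,·): V(4,0)=-209.2587, V(4,1)=-192.0990, V(4,2)=-151.3094, V(4,3)=-54.3505, V(4,4)=176.1256
Node (3,0) S=20.4283: V=(p*·-192.0990+(1−p*)·-209.2587)/1.17=-169.0760; Δ=(-192.0990−-209.2587)/(29.6210−12.4613)=1.0000; B=V−Δ·S=-189.5043
Node (3,1) S=48.5590: V=(p*·-151.3094+(1−p*)·-192.0990)/1.17=-140.9452; Δ=(-151.3094−-192.0990)/(70.4106−29.6210)=1.0000; B=V−Δ·S=-189.5043
Node (3,2) S=115.4273: V=(p*·-54.3505+(1−p*)·-151.3094)/1.17=-74.0770; Δ=(-54.3505−-151.3094)/(167.3695−70.4106)=1.0000; B=V−Δ·S=-189.5043
Node (3,3) S=274.3762: V=(p*·176.1256+(1−p*)·-54.3505)/1.17=84.8720; Δ=(176.1256−-54.3505)/(397.8456−167.3695)=1.0000; B=V−Δ·S=-189.5043
Node (2,0) S=33.4890: V=(p*·-140.9452+(1−p*)·-169.0760)/1.17=-128.4805; Δ=(-140.9452−-169.0760)/(48.5590−20.4283)=1.0000; B=V−Δ·S=-161.9695
Node (2,1) S=79.6050: V=(p*·-74.0770+(1−p*)·-140.9452)/1.17=-82.3645; Δ=(-74.0770−-140.9452)/(115.4273−48.5590)=1.0000; B=V−Δ·S=-161.9695
Node (2,2) S=189.2250: V=(p*·84.8720+(1−p*)·-74.0770)/1.17=27.2555; Δ=(84.8720−-74.0770)/(274.3762−115.4273)=1.0000; B=V−Δ·S=-161.9695
Node (1,0) S=54.9000: V=(p*·-82.3645+(1−p*)·-128.4805)/1.17=-83.5354; Δ=(-82.3645−-128.4805)/(79.6050−33.4890)=1.0000; B=V−Δ·S=-138.4354
Node (1,1) S=130.5000: V=(p*·27.2555+(1−p*)·-82.3645)/1.17=-7.9354; Δ=(27.2555−-82.3645)/(189.2250−79.6050)=1.0000; B=V−Δ·S=-138.4354
Node (0,0) S=90.0000: V=(p*·-7.9354+(1−p*)·-83.5354)/1.17=-28.3209; Δ=(-7.9354−-83.5354)/(130.5000−54.9000)=1.0000; B=V−Δ·S=-118.3209
Root portfolio cost Δ·90+B reproduces V0=-28.3209.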